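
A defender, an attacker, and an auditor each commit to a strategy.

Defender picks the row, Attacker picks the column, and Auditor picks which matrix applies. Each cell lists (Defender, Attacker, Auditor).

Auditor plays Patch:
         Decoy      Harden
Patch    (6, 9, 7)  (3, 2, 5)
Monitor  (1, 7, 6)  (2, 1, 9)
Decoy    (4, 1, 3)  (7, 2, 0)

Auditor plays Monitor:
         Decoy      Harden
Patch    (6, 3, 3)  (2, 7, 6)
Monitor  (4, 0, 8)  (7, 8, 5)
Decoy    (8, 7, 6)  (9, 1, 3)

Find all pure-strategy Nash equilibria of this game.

Pure-strategy Nash equilibria: (Patch, Decoy, Patch) and (Decoy, Decoy, Monitor)

Defender against (Decoy, Patch): payoffs 6, 1, 4 → best response Patch.
Defender against (Decoy, Monitor): payoffs 6, 4, 8 → best response Decoy.
Defender against (Harden, Patch): payoffs 3, 2, 7 → best response Decoy.
Defender against (Harden, Monitor): payoffs 2, 7, 9 → best response Decoy.
Attacker against (Patch, Patch): payoffs 9, 2 → best response Decoy.
Attacker against (Patch, Monitor): payoffs 3, 7 → best response Harden.
Attacker against (Monitor, Patch): payoffs 7, 1 → best response Decoy.
Attacker against (Monitor, Monitor): payoffs 0, 8 → best response Harden.
Attacker against (Decoy, Patch): payoffs 1, 2 → best response Harden.
Attacker against (Decoy, Monitor): payoffs 7, 1 → best response Decoy.
Auditor against (Patch, Decoy): payoffs 7, 3 → best response Patch.
Auditor against (Patch, Harden): payoffs 5, 6 → best response Monitor.
Auditor against (Monitor, Decoy): payoffs 6, 8 → best response Monitor.
Auditor against (Monitor, Harden): payoffs 9, 5 → best response Patch.
Auditor against (Decoy, Decoy): payoffs 3, 6 → best response Monitor.
Auditor against (Decoy, Harden): payoffs 0, 3 → best response Monitor.
Mutual best responses: (Patch, Decoy, Patch); (Decoy, Decoy, Monitor).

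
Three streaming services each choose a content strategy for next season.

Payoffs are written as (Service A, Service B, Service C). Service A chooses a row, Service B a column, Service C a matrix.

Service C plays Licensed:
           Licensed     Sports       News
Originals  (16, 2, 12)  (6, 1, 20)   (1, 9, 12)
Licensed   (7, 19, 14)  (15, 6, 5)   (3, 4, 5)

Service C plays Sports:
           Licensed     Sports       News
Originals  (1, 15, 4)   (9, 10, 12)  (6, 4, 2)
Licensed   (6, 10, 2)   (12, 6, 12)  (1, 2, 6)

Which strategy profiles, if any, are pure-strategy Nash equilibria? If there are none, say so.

For each strategy profile, look for a profitable unilateral deviation.
(Originals, Licensed, Licensed): Service B can switch to News (2 → 9). Not NE.
(Originals, Licensed, Sports): Service A can switch to Licensed (1 → 6). Not NE.
(Originals, Sports, Licensed): Service A can switch to Licensed (6 → 15). Not NE.
(Originals, Sports, Sports): Service A can switch to Licensed (9 → 12). Not NE.
(Originals, News, Licensed): Service A can switch to Licensed (1 → 3). Not NE.
(Originals, News, Sports): Service B can switch to Licensed (4 → 15). Not NE.
(Licensed, Licensed, Licensed): Service A can switch to Originals (7 → 16). Not NE.
(Licensed, Licensed, Sports): Service C can switch to Licensed (2 → 14). Not NE.
(Licensed, Sports, Licensed): Service B can switch to Licensed (6 → 19). Not NE.
(Licensed, Sports, Sports): Service B can switch to Licensed (6 → 10). Not NE.
(The remaining 2 profiles each have a profitable deviation by the same check.)

none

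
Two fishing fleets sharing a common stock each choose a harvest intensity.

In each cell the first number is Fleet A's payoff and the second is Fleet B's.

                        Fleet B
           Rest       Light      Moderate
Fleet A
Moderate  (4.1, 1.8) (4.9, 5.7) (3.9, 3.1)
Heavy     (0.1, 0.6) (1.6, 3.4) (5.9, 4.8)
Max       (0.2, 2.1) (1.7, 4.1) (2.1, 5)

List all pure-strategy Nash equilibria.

For each player, find the best response to each opponent profile; mutual best responses are the pure NE.
Fleet A against Rest: payoffs 4.1, 0.1, 0.2 → best response Moderate.
Fleet A against Light: payoffs 4.9, 1.6, 1.7 → best response Moderate.
Fleet A against Moderate: payoffs 3.9, 5.9, 2.1 → best response Heavy.
Fleet B against Moderate: payoffs 1.8, 5.7, 3.1 → best response Light.
Fleet B against Heavy: payoffs 0.6, 3.4, 4.8 → best response Moderate.
Fleet B against Max: payoffs 2.1, 4.1, 5 → best response Moderate.
Mutual best responses: (Moderate, Light); (Heavy, Moderate).

(Moderate, Light), (Heavy, Moderate)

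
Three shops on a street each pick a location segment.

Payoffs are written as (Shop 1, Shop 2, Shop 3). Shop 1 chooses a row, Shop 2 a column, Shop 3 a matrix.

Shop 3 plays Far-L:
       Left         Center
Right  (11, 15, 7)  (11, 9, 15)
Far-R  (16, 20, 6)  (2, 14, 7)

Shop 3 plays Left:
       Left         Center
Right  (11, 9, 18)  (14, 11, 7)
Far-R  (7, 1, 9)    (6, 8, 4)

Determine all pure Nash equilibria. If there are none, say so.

none

Mark each player's best response to every combination of opponents' strategies; a profile where every player is best-responding is a pure Nash equilibrium.
Shop 1 against (Left, Far-L): payoffs 11, 16 → best response Far-R.
Shop 1 against (Left, Left): payoffs 11, 7 → best response Right.
Shop 1 against (Center, Far-L): payoffs 11, 2 → best response Right.
Shop 1 against (Center, Left): payoffs 14, 6 → best response Right.
Shop 2 against (Right, Far-L): payoffs 15, 9 → best response Left.
Shop 2 against (Right, Left): payoffs 9, 11 → best response Center.
Shop 2 against (Far-R, Far-L): payoffs 20, 14 → best response Left.
Shop 2 against (Far-R, Left): payoffs 1, 8 → best response Center.
Shop 3 against (Right, Left): payoffs 7, 18 → best response Left.
Shop 3 against (Right, Center): payoffs 15, 7 → best response Far-L.
Shop 3 against (Far-R, Left): payoffs 6, 9 → best response Left.
Shop 3 against (Far-R, Center): payoffs 7, 4 → best response Far-L.
No profile is a mutual best response for all players.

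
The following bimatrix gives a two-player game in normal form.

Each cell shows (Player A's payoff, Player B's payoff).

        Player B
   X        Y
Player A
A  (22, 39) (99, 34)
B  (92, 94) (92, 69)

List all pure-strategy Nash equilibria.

Pure NE: (B, X)

(A, X): Player A can switch to B (22 → 92). Not NE.
(A, Y): Player B can switch to X (34 → 39). Not NE.
(B, X): Player A gets 92, best alternative 22; Player B gets 94, best alternative 69. No profitable deviation — NE.
(B, Y): Player A can switch to A (92 → 99). Not NE.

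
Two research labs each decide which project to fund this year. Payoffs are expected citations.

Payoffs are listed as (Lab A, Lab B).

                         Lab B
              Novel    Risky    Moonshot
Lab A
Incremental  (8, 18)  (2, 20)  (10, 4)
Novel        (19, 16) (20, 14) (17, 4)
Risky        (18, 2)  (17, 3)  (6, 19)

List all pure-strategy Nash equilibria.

Pure NE: (Novel, Novel)

For each strategy profile, look for a profitable unilateral deviation.
(Incremental, Novel): Lab A can switch to Novel (8 → 19). Not NE.
(Incremental, Risky): Lab A can switch to Novel (2 → 20). Not NE.
(Incremental, Moonshot): Lab A can switch to Novel (10 → 17). Not NE.
(Novel, Novel): Lab A gets 19, best alternative 18; Lab B gets 16, best alternative 14. No profitable deviation — NE.
(Novel, Risky): Lab B can switch to Novel (14 → 16). Not NE.
(Novel, Moonshot): Lab B can switch to Novel (4 → 16). Not NE.
(Risky, Novel): Lab A can switch to Novel (18 → 19). Not NE.
(Risky, Risky): Lab A can switch to Novel (17 → 20). Not NE.
(Risky, Moonshot): Lab A can switch to Incremental (6 → 10). Not NE.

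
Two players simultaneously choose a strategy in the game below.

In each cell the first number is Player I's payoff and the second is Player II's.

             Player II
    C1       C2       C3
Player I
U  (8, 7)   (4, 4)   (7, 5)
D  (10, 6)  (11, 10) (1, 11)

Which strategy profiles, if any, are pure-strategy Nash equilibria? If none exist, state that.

There is no pure-strategy Nash equilibrium.

(U, C1): Player I can switch to D (8 → 10). Not NE.
(U, C2): Player I can switch to D (4 → 11). Not NE.
(U, C3): Player II can switch to C1 (5 → 7). Not NE.
(D, C1): Player II can switch to C2 (6 → 10). Not NE.
(D, C2): Player II can switch to C3 (10 → 11). Not NE.
(D, C3): Player I can switch to U (1 → 7). Not NE.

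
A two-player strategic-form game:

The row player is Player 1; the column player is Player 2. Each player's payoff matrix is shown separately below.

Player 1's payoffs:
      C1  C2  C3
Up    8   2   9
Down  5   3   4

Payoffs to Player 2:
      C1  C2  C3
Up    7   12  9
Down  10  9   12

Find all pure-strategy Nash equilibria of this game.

none

Player 1 against C1: payoffs 8, 5 → best response Up.
Player 1 against C2: payoffs 2, 3 → best response Down.
Player 1 against C3: payoffs 9, 4 → best response Up.
Player 2 against Up: payoffs 7, 12, 9 → best response C2.
Player 2 against Down: payoffs 10, 9, 12 → best response C3.
No profile is a mutual best response for all players.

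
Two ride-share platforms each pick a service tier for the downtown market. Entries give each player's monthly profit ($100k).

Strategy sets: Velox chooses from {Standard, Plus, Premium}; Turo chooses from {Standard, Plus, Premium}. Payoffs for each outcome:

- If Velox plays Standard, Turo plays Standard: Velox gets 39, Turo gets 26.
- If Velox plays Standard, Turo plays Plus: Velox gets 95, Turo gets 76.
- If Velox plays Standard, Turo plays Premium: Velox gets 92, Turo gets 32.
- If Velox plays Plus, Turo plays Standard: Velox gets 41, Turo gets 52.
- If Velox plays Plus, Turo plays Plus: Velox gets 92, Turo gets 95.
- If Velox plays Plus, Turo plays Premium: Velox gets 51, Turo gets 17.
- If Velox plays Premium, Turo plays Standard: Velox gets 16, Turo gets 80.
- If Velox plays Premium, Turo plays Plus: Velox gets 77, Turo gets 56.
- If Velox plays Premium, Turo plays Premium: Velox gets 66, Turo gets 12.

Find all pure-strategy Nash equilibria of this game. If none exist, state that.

Mark each player's best response to every combination of opponents' strategies; a profile where every player is best-responding is a pure Nash equilibrium.
Velox against Standard: payoffs 39, 41, 16 → best response Plus.
Velox against Plus: payoffs 95, 92, 77 → best response Standard.
Velox against Premium: payoffs 92, 51, 66 → best response Standard.
Turo against Standard: payoffs 26, 76, 32 → best response Plus.
Turo against Plus: payoffs 52, 95, 17 → best response Plus.
Turo against Premium: payoffs 80, 56, 12 → best response Standard.
Mutual best responses: (Standard, Plus).

The unique pure-strategy Nash equilibrium is (Standard, Plus).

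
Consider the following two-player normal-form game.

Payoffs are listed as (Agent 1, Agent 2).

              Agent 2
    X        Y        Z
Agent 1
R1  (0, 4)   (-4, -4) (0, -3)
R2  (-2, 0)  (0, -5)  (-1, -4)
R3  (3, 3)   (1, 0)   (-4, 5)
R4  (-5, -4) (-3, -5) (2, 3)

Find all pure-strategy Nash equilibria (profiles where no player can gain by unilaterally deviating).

(R4, Z)

Agent 1 against X: payoffs 0, -2, 3, -5 → best response R3.
Agent 1 against Y: payoffs -4, 0, 1, -3 → best response R3.
Agent 1 against Z: payoffs 0, -1, -4, 2 → best response R4.
Agent 2 against R1: payoffs 4, -4, -3 → best response X.
Agent 2 against R2: payoffs 0, -5, -4 → best response X.
Agent 2 against R3: payoffs 3, 0, 5 → best response Z.
Agent 2 against R4: payoffs -4, -5, 3 → best response Z.
Mutual best responses: (R4, Z).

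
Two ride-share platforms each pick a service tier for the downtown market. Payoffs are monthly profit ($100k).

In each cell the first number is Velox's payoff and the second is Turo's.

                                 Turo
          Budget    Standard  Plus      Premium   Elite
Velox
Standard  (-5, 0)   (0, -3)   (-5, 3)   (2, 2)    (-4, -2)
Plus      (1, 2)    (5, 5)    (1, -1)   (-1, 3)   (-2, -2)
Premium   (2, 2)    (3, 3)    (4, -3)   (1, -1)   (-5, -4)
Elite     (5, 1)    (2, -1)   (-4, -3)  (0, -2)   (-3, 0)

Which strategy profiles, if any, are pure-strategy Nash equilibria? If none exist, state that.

Velox against Budget: payoffs -5, 1, 2, 5 → best response Elite.
Velox against Standard: payoffs 0, 5, 3, 2 → best response Plus.
Velox against Plus: payoffs -5, 1, 4, -4 → best response Premium.
Velox against Premium: payoffs 2, -1, 1, 0 → best response Standard.
Velox against Elite: payoffs -4, -2, -5, -3 → best response Plus.
Turo against Standard: payoffs 0, -3, 3, 2, -2 → best response Plus.
Turo against Plus: payoffs 2, 5, -1, 3, -2 → best response Standard.
Turo against Premium: payoffs 2, 3, -3, -1, -4 → best response Standard.
Turo against Elite: payoffs 1, -1, -3, -2, 0 → best response Budget.
Mutual best responses: (Plus, Standard); (Elite, Budget).

The pure Nash equilibria are (Plus, Standard) and (Elite, Budget).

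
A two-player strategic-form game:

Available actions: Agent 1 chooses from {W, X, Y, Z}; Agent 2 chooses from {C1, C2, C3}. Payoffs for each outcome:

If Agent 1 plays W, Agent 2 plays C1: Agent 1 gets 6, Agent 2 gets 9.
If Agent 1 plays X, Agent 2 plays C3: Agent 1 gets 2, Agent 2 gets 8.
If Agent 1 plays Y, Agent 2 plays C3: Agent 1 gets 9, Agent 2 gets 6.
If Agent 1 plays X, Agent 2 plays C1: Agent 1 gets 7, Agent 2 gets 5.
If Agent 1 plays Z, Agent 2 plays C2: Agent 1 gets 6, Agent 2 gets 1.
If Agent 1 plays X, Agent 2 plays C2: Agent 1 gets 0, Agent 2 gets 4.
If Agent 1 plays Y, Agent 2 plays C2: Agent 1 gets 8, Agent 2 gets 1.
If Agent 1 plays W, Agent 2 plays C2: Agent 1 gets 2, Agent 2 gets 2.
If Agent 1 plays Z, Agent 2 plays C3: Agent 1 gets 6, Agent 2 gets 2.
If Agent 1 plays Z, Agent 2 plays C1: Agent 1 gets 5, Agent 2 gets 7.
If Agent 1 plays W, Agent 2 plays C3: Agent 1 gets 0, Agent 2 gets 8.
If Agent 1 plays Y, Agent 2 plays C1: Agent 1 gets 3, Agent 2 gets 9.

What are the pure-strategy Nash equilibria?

No pure-strategy Nash equilibrium.

(W, C1): Agent 1 can switch to X (6 → 7). Not NE.
(W, C2): Agent 1 can switch to Y (2 → 8). Not NE.
(W, C3): Agent 1 can switch to X (0 → 2). Not NE.
(X, C1): Agent 2 can switch to C3 (5 → 8). Not NE.
(X, C2): Agent 1 can switch to W (0 → 2). Not NE.
(X, C3): Agent 1 can switch to Y (2 → 9). Not NE.
(Y, C1): Agent 1 can switch to W (3 → 6). Not NE.
(Y, C2): Agent 2 can switch to C1 (1 → 9). Not NE.
(Y, C3): Agent 2 can switch to C1 (6 → 9). Not NE.
(Z, C1): Agent 1 can switch to W (5 → 6). Not NE.
(The remaining 2 profiles each have a profitable deviation by the same check.)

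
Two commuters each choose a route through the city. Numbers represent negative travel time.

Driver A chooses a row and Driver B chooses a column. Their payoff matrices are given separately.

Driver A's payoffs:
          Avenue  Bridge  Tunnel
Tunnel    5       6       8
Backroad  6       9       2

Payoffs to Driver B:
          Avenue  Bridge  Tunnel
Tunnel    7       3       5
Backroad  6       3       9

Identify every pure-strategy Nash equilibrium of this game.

Check each profile: it is a Nash equilibrium iff no player can strictly gain by switching unilaterally.
(Tunnel, Avenue): Driver A can switch to Backroad (5 → 6). Not NE.
(Tunnel, Bridge): Driver A can switch to Backroad (6 → 9). Not NE.
(Tunnel, Tunnel): Driver B can switch to Avenue (5 → 7). Not NE.
(Backroad, Avenue): Driver B can switch to Tunnel (6 → 9). Not NE.
(Backroad, Bridge): Driver B can switch to Avenue (3 → 6). Not NE.
(Backroad, Tunnel): Driver A can switch to Tunnel (2 → 8). Not NE.

This game has no pure Nash equilibrium.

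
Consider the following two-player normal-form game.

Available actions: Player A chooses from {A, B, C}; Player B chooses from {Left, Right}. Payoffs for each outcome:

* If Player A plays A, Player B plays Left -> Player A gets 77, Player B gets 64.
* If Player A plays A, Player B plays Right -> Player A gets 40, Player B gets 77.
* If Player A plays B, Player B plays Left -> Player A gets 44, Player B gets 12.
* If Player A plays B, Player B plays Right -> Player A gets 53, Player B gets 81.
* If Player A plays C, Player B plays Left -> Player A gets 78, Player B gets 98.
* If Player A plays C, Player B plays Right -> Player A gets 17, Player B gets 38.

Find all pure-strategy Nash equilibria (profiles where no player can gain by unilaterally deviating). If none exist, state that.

Pure-strategy Nash equilibria: (B, Right); (C, Left)

Mark each player's best response to every combination of opponents' strategies; a profile where every player is best-responding is a pure Nash equilibrium.
Player A against Left: payoffs 77, 44, 78 → best response C.
Player A against Right: payoffs 40, 53, 17 → best response B.
Player B against A: payoffs 64, 77 → best response Right.
Player B against B: payoffs 12, 81 → best response Right.
Player B against C: payoffs 98, 38 → best response Left.
Mutual best responses: (B, Right); (C, Left).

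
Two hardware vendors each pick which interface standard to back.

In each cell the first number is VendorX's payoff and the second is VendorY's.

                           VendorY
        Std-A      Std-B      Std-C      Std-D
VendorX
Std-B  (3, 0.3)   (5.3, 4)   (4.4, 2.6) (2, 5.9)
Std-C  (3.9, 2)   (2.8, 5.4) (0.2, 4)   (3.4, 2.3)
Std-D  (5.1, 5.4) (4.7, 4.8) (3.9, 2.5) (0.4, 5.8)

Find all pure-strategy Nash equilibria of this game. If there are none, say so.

(Std-B, Std-A): VendorX can switch to Std-C (3 → 3.9). Not NE.
(Std-B, Std-B): VendorY can switch to Std-D (4 → 5.9). Not NE.
(Std-B, Std-C): VendorY can switch to Std-B (2.6 → 4). Not NE.
(Std-B, Std-D): VendorX can switch to Std-C (2 → 3.4). Not NE.
(Std-C, Std-A): VendorX can switch to Std-D (3.9 → 5.1). Not NE.
(Std-C, Std-B): VendorX can switch to Std-B (2.8 → 5.3). Not NE.
(The remaining 6 profiles each have a profitable deviation by the same check.)

There is no pure-strategy Nash equilibrium.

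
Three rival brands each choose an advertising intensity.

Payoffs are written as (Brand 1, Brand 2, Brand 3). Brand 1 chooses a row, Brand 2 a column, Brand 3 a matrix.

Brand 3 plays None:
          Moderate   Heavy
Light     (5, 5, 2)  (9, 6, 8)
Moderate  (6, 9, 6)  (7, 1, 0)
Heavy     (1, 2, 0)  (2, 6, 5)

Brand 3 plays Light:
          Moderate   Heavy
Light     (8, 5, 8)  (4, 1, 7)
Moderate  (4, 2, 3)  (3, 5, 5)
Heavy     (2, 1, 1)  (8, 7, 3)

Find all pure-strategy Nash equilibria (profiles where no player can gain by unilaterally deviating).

Brand 1 against (Moderate, None): payoffs 5, 6, 1 → best response Moderate.
Brand 1 against (Moderate, Light): payoffs 8, 4, 2 → best response Light.
Brand 1 against (Heavy, None): payoffs 9, 7, 2 → best response Light.
Brand 1 against (Heavy, Light): payoffs 4, 3, 8 → best response Heavy.
Brand 2 against (Light, None): payoffs 5, 6 → best response Heavy.
Brand 2 against (Light, Light): payoffs 5, 1 → best response Moderate.
Brand 2 against (Moderate, None): payoffs 9, 1 → best response Moderate.
Brand 2 against (Moderate, Light): payoffs 2, 5 → best response Heavy.
Brand 2 against (Heavy, None): payoffs 2, 6 → best response Heavy.
Brand 2 against (Heavy, Light): payoffs 1, 7 → best response Heavy.
Brand 3 against (Light, Moderate): payoffs 2, 8 → best response Light.
Brand 3 against (Light, Heavy): payoffs 8, 7 → best response None.
Brand 3 against (Moderate, Moderate): payoffs 6, 3 → best response None.
Brand 3 against (Moderate, Heavy): payoffs 0, 5 → best response Light.
Brand 3 against (Heavy, Moderate): payoffs 0, 1 → best response Light.
Brand 3 against (Heavy, Heavy): payoffs 5, 3 → best response None.
Mutual best responses: (Light, Moderate, Light); (Light, Heavy, None); (Moderate, Moderate, None).

The pure Nash equilibria are (Light, Moderate, Light); (Light, Heavy, None); (Moderate, Moderate, None).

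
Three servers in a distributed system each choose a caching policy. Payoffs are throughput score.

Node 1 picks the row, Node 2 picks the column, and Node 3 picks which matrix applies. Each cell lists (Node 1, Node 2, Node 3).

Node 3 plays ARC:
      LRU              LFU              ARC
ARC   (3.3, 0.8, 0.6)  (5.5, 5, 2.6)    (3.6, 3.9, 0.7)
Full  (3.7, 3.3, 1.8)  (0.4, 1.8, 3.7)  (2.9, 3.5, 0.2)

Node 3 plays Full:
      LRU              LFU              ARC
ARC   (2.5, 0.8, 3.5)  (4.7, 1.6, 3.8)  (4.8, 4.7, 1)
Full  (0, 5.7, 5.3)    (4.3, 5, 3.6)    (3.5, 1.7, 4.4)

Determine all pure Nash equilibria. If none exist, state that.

(ARC, LRU, ARC): Node 1 can switch to Full (3.3 → 3.7). Not NE.
(ARC, LRU, Full): Node 2 can switch to LFU (0.8 → 1.6). Not NE.
(ARC, LFU, ARC): Node 3 can switch to Full (2.6 → 3.8). Not NE.
(ARC, LFU, Full): Node 2 can switch to ARC (1.6 → 4.7). Not NE.
(ARC, ARC, ARC): Node 2 can switch to LFU (3.9 → 5). Not NE.
(ARC, ARC, Full): Node 1 gets 4.8, best alternative 3.5; Node 2 gets 4.7, best alternative 1.6; Node 3 gets 1, best alternative 0.7. No profitable deviation — NE.
(Full, LRU, ARC): Node 2 can switch to ARC (3.3 → 3.5). Not NE.
(Full, LRU, Full): Node 1 can switch to ARC (0 → 2.5). Not NE.
(Full, LFU, ARC): Node 1 can switch to ARC (0.4 → 5.5). Not NE.
(The remaining 3 profiles each have a profitable deviation by the same check.)

Pure NE: (ARC, ARC, Full)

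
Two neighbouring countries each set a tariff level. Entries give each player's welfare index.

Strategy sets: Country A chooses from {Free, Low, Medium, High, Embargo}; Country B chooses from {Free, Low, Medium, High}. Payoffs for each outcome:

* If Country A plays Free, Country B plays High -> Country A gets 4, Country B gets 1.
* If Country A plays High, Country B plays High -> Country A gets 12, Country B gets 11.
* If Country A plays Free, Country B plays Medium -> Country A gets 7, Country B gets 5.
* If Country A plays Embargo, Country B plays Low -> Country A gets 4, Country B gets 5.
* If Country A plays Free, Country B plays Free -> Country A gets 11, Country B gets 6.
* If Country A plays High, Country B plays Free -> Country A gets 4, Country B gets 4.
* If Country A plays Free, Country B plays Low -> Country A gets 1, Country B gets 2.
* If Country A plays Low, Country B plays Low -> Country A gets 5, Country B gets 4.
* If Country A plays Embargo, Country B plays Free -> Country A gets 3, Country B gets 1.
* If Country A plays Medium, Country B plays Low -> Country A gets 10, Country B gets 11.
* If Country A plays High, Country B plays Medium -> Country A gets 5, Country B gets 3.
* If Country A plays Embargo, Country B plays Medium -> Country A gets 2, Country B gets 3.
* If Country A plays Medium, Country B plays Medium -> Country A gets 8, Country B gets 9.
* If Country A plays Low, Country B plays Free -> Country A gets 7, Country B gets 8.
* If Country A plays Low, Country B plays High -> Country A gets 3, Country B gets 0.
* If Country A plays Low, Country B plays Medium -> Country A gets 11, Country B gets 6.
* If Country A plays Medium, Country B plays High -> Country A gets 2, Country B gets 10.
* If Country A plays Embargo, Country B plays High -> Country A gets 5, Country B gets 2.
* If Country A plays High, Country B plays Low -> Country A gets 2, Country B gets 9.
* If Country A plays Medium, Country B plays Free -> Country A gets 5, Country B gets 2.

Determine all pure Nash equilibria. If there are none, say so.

Country A against Free: payoffs 11, 7, 5, 4, 3 → best response Free.
Country A against Low: payoffs 1, 5, 10, 2, 4 → best response Medium.
Country A against Medium: payoffs 7, 11, 8, 5, 2 → best response Low.
Country A against High: payoffs 4, 3, 2, 12, 5 → best response High.
Country B against Free: payoffs 6, 2, 5, 1 → best response Free.
Country B against Low: payoffs 8, 4, 6, 0 → best response Free.
Country B against Medium: payoffs 2, 11, 9, 10 → best response Low.
Country B against High: payoffs 4, 9, 3, 11 → best response High.
Country B against Embargo: payoffs 1, 5, 3, 2 → best response Low.
Mutual best responses: (Free, Free); (Medium, Low); (High, High).

Pure-strategy Nash equilibria: (Free, Free), (Medium, Low), (High, High)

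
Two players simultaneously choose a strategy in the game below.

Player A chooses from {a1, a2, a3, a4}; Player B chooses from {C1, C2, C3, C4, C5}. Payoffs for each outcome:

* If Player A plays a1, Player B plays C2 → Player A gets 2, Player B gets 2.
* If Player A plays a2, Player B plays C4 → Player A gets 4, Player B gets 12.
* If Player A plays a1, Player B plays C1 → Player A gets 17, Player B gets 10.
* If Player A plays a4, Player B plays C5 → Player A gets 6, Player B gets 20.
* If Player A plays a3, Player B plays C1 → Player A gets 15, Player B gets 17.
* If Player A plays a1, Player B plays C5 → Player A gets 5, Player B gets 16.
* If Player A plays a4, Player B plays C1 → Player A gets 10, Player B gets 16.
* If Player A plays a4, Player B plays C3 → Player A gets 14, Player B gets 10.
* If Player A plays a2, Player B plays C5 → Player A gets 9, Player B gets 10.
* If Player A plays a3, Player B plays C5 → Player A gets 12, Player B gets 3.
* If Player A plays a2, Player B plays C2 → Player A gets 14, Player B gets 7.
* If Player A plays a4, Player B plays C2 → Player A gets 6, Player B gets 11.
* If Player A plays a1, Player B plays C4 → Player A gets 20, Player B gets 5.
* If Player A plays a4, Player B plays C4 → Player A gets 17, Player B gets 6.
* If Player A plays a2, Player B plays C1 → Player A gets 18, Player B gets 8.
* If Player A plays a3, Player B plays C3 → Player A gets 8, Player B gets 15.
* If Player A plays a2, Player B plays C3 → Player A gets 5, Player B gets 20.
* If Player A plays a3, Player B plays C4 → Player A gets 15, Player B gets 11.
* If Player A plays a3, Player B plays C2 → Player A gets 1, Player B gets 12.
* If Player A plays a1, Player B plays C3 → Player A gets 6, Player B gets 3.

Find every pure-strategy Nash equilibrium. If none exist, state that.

Player A against C1: payoffs 17, 18, 15, 10 → best response a2.
Player A against C2: payoffs 2, 14, 1, 6 → best response a2.
Player A against C3: payoffs 6, 5, 8, 14 → best response a4.
Player A against C4: payoffs 20, 4, 15, 17 → best response a1.
Player A against C5: payoffs 5, 9, 12, 6 → best response a3.
Player B against a1: payoffs 10, 2, 3, 5, 16 → best response C5.
Player B against a2: payoffs 8, 7, 20, 12, 10 → best response C3.
Player B against a3: payoffs 17, 12, 15, 11, 3 → best response C1.
Player B against a4: payoffs 16, 11, 10, 6, 20 → best response C5.
No profile is a mutual best response for all players.

none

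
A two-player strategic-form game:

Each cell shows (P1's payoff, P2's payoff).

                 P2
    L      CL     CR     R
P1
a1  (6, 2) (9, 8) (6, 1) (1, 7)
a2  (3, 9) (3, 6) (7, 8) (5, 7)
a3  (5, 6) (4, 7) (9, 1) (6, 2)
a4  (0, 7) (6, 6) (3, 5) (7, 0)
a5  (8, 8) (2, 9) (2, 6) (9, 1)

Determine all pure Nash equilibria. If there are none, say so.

(a1, CL)

Mark each player's best response to every combination of opponents' strategies; a profile where every player is best-responding is a pure Nash equilibrium.
P1 against L: payoffs 6, 3, 5, 0, 8 → best response a5.
P1 against CL: payoffs 9, 3, 4, 6, 2 → best response a1.
P1 against CR: payoffs 6, 7, 9, 3, 2 → best response a3.
P1 against R: payoffs 1, 5, 6, 7, 9 → best response a5.
P2 against a1: payoffs 2, 8, 1, 7 → best response CL.
P2 against a2: payoffs 9, 6, 8, 7 → best response L.
P2 against a3: payoffs 6, 7, 1, 2 → best response CL.
P2 against a4: payoffs 7, 6, 5, 0 → best response L.
P2 against a5: payoffs 8, 9, 6, 1 → best response CL.
Mutual best responses: (a1, CL).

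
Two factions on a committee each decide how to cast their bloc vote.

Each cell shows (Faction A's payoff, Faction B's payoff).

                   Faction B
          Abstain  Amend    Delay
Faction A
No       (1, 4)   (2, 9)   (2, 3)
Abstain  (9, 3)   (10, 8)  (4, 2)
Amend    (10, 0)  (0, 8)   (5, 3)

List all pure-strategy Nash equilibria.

For each player, find the best response to each opponent profile; mutual best responses are the pure NE.
Faction A against Abstain: payoffs 1, 9, 10 → best response Amend.
Faction A against Amend: payoffs 2, 10, 0 → best response Abstain.
Faction A against Delay: payoffs 2, 4, 5 → best response Amend.
Faction B against No: payoffs 4, 9, 3 → best response Amend.
Faction B against Abstain: payoffs 3, 8, 2 → best response Amend.
Faction B against Amend: payoffs 0, 8, 3 → best response Amend.
Mutual best responses: (Abstain, Amend).

(Abstain, Amend)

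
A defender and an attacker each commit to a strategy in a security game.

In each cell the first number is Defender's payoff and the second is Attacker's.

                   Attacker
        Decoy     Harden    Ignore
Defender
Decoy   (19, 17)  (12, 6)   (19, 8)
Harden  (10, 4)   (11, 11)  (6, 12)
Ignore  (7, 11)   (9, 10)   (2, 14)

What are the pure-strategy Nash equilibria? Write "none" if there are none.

(Decoy, Decoy)

Mark each player's best response to every combination of opponents' strategies; a profile where every player is best-responding is a pure Nash equilibrium.
Defender against Decoy: payoffs 19, 10, 7 → best response Decoy.
Defender against Harden: payoffs 12, 11, 9 → best response Decoy.
Defender against Ignore: payoffs 19, 6, 2 → best response Decoy.
Attacker against Decoy: payoffs 17, 6, 8 → best response Decoy.
Attacker against Harden: payoffs 4, 11, 12 → best response Ignore.
Attacker against Ignore: payoffs 11, 10, 14 → best response Ignore.
Mutual best responses: (Decoy, Decoy).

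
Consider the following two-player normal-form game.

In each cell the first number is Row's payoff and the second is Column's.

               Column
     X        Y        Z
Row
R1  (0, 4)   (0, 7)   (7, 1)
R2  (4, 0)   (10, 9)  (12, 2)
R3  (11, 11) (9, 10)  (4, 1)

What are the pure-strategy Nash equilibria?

(R1, X): Row can switch to R2 (0 → 4). Not NE.
(R1, Y): Row can switch to R2 (0 → 10). Not NE.
(R1, Z): Row can switch to R2 (7 → 12). Not NE.
(R2, X): Row can switch to R3 (4 → 11). Not NE.
(R2, Y): Row gets 10, best alternative 9; Column gets 9, best alternative 2. No profitable deviation — NE.
(R2, Z): Column can switch to Y (2 → 9). Not NE.
(R3, X): Row gets 11, best alternative 4; Column gets 11, best alternative 10. No profitable deviation — NE.
(R3, Y): Row can switch to R2 (9 → 10). Not NE.
(R3, Z): Row can switch to R1 (4 → 7). Not NE.

(R2, Y); (R3, X)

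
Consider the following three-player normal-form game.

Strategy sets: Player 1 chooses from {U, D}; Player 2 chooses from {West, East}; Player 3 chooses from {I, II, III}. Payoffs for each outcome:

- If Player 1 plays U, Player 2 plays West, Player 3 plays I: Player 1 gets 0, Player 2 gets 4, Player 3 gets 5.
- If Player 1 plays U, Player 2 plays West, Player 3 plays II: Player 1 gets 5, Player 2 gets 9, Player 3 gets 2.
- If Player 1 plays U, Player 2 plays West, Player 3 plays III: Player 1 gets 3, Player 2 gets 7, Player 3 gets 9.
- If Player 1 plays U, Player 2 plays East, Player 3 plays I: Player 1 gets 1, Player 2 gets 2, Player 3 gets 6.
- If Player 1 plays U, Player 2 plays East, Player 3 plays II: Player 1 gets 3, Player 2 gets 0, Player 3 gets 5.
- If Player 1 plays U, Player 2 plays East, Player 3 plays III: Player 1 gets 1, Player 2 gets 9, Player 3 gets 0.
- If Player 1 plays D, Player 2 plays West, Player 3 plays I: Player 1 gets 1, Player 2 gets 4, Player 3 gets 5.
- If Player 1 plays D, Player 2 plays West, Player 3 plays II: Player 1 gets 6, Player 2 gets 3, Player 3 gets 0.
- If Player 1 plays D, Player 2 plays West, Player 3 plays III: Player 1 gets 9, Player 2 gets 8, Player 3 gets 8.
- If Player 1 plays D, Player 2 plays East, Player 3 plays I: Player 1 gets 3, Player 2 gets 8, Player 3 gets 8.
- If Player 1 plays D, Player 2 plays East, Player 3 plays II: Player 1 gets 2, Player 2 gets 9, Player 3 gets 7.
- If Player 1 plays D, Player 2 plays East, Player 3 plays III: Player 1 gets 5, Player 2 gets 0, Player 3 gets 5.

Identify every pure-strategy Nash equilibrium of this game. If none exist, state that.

Pure-strategy Nash equilibria: (D, West, III) and (D, East, I)

Mark each player's best response to every combination of opponents' strategies; a profile where every player is best-responding is a pure Nash equilibrium.
Player 1 against (West, I): payoffs 0, 1 → best response D.
Player 1 against (West, II): payoffs 5, 6 → best response D.
Player 1 against (West, III): payoffs 3, 9 → best response D.
Player 1 against (East, I): payoffs 1, 3 → best response D.
Player 1 against (East, II): payoffs 3, 2 → best response U.
Player 1 against (East, III): payoffs 1, 5 → best response D.
Player 2 against (U, I): payoffs 4, 2 → best response West.
Player 2 against (U, II): payoffs 9, 0 → best response West.
Player 2 against (U, III): payoffs 7, 9 → best response East.
Player 2 against (D, I): payoffs 4, 8 → best response East.
Player 2 against (D, II): payoffs 3, 9 → best response East.
Player 2 against (D, III): payoffs 8, 0 → best response West.
Player 3 against (U, West): payoffs 5, 2, 9 → best response III.
Player 3 against (U, East): payoffs 6, 5, 0 → best response I.
Player 3 against (D, West): payoffs 5, 0, 8 → best response III.
Player 3 against (D, East): payoffs 8, 7, 5 → best response I.
Mutual best responses: (D, West, III); (D, East, I).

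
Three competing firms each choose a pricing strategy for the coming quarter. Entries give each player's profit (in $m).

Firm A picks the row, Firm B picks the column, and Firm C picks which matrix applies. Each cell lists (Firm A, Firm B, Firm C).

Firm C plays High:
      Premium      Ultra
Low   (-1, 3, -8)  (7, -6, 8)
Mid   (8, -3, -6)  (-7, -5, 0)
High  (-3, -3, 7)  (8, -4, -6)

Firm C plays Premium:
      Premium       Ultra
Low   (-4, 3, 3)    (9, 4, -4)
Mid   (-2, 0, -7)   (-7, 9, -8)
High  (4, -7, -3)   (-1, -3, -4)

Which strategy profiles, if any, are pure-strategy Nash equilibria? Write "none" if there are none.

The unique pure-strategy Nash equilibrium is (Mid, Premium, High).

For each strategy profile, look for a profitable unilateral deviation.
(Low, Premium, High): Firm A can switch to Mid (-1 → 8). Not NE.
(Low, Premium, Premium): Firm A can switch to Mid (-4 → -2). Not NE.
(Low, Ultra, High): Firm A can switch to High (7 → 8). Not NE.
(Low, Ultra, Premium): Firm C can switch to High (-4 → 8). Not NE.
(Mid, Premium, High): Firm A gets 8, best alternative -1; Firm B gets -3, best alternative -5; Firm C gets -6, best alternative -7. No profitable deviation — NE.
(Mid, Premium, Premium): Firm A can switch to High (-2 → 4). Not NE.
(Mid, Ultra, High): Firm A can switch to Low (-7 → 7). Not NE.
(Mid, Ultra, Premium): Firm A can switch to Low (-7 → 9). Not NE.
(High, Premium, High): Firm A can switch to Low (-3 → -1). Not NE.
(The remaining 3 profiles each have a profitable deviation by the same check.)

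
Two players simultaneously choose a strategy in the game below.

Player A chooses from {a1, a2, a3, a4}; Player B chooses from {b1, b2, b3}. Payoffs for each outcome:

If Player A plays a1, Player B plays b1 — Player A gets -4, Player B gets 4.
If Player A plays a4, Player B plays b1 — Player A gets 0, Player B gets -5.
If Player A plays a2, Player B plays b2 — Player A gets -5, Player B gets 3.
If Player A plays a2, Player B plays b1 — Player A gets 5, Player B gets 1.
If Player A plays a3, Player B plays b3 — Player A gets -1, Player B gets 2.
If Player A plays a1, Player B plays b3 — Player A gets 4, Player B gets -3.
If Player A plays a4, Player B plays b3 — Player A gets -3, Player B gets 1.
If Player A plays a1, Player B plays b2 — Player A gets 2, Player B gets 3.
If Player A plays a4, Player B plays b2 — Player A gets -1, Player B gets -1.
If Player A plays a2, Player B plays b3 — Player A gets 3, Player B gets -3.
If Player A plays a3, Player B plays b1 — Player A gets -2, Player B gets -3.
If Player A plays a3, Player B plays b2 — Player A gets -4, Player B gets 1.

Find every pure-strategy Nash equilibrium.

Check each profile: it is a Nash equilibrium iff no player can strictly gain by switching unilaterally.
(a1, b1): Player A can switch to a2 (-4 → 5). Not NE.
(a1, b2): Player B can switch to b1 (3 → 4). Not NE.
(a1, b3): Player B can switch to b1 (-3 → 4). Not NE.
(a2, b1): Player B can switch to b2 (1 → 3). Not NE.
(a2, b2): Player A can switch to a1 (-5 → 2). Not NE.
(a2, b3): Player A can switch to a1 (3 → 4). Not NE.
(a3, b1): Player A can switch to a2 (-2 → 5). Not NE.
(a3, b2): Player A can switch to a1 (-4 → 2). Not NE.
(a3, b3): Player A can switch to a1 (-1 → 4). Not NE.
(a4, b1): Player A can switch to a2 (0 → 5). Not NE.
(The remaining 2 profiles each have a profitable deviation by the same check.)

There is no pure-strategy Nash equilibrium.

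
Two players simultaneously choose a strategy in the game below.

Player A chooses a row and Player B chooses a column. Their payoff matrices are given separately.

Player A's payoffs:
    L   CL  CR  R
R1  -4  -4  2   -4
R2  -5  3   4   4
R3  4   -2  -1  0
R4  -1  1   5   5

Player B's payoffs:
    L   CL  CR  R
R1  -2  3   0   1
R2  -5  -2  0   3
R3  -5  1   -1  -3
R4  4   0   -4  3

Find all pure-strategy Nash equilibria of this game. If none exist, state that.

(R1, L): Player A can switch to R3 (-4 → 4). Not NE.
(R1, CL): Player A can switch to R2 (-4 → 3). Not NE.
(R1, CR): Player A can switch to R2 (2 → 4). Not NE.
(R1, R): Player A can switch to R2 (-4 → 4). Not NE.
(R2, L): Player A can switch to R1 (-5 → -4). Not NE.
(R2, CL): Player B can switch to CR (-2 → 0). Not NE.
(R2, CR): Player A can switch to R4 (4 → 5). Not NE.
(R2, R): Player A can switch to R4 (4 → 5). Not NE.
(R3, L): Player B can switch to CL (-5 → 1). Not NE.
(R3, CL): Player A can switch to R2 (-2 → 3). Not NE.
(R3, CR): Player A can switch to R1 (-1 → 2). Not NE.
(R3, R): Player A can switch to R2 (0 → 4). Not NE.
(The remaining 4 profiles each have a profitable deviation by the same check.)

No pure-strategy Nash equilibrium.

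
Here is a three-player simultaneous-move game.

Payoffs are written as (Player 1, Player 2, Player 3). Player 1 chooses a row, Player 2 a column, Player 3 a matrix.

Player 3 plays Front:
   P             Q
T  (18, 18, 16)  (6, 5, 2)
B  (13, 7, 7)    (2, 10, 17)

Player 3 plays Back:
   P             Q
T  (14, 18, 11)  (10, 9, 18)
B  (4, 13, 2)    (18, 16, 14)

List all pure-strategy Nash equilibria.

The unique pure-strategy Nash equilibrium is (T, P, Front).

Player 1 against (P, Front): payoffs 18, 13 → best response T.
Player 1 against (P, Back): payoffs 14, 4 → best response T.
Player 1 against (Q, Front): payoffs 6, 2 → best response T.
Player 1 against (Q, Back): payoffs 10, 18 → best response B.
Player 2 against (T, Front): payoffs 18, 5 → best response P.
Player 2 against (T, Back): payoffs 18, 9 → best response P.
Player 2 against (B, Front): payoffs 7, 10 → best response Q.
Player 2 against (B, Back): payoffs 13, 16 → best response Q.
Player 3 against (T, P): payoffs 16, 11 → best response Front.
Player 3 against (T, Q): payoffs 2, 18 → best response Back.
Player 3 against (B, P): payoffs 7, 2 → best response Front.
Player 3 against (B, Q): payoffs 17, 14 → best response Front.
Mutual best responses: (T, P, Front).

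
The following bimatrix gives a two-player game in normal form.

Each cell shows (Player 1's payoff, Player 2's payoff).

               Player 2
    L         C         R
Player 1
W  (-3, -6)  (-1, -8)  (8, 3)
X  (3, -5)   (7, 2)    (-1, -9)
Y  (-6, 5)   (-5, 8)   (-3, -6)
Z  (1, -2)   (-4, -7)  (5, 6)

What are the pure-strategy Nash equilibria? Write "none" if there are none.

(W, L): Player 1 can switch to X (-3 → 3). Not NE.
(W, C): Player 1 can switch to X (-1 → 7). Not NE.
(W, R): Player 1 gets 8, best alternative 5; Player 2 gets 3, best alternative -6. No profitable deviation — NE.
(X, L): Player 2 can switch to C (-5 → 2). Not NE.
(X, C): Player 1 gets 7, best alternative -1; Player 2 gets 2, best alternative -5. No profitable deviation — NE.
(X, R): Player 1 can switch to W (-1 → 8). Not NE.
(Y, L): Player 1 can switch to W (-6 → -3). Not NE.
(Y, C): Player 1 can switch to W (-5 → -1). Not NE.
(Y, R): Player 1 can switch to W (-3 → 8). Not NE.
(Z, L): Player 1 can switch to X (1 → 3). Not NE.
(Z, C): Player 1 can switch to W (-4 → -1). Not NE.
(Z, R): Player 1 can switch to W (5 → 8). Not NE.

(W, R) and (X, C)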